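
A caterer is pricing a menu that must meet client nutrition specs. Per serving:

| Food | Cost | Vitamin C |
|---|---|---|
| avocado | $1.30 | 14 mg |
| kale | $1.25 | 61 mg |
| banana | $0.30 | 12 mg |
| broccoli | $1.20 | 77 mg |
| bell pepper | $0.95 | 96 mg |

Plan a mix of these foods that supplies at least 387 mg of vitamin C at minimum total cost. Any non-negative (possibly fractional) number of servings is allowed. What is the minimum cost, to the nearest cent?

Cost per mg of vitamin C: bell pepper $0.0099, broccoli $0.0156, kale $0.0205, banana $0.0250, avocado $0.0929.
With no serving limits, use only bell pepper: 387 mg / 96 mg = 4.031 servings × $0.95 = $3.83.

$3.83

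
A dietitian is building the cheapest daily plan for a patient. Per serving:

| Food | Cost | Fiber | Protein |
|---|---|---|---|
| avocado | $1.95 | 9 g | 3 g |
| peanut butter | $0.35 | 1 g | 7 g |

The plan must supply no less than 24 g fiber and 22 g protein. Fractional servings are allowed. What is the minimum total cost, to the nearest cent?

An LP optimum is at a vertex; with two nutrient constraints at most two foods are used. Check each candidate.
avocado only: max(24/9, 22/3) = 7.333 servings → $14.30.
peanut butter only: max(24/1, 22/7) = 24 servings → $8.40.
avocado + peanut butter with both tight: 2.433 servings and 2.1 servings → $5.48.
So the least-cost plan costs $5.48.

$5.48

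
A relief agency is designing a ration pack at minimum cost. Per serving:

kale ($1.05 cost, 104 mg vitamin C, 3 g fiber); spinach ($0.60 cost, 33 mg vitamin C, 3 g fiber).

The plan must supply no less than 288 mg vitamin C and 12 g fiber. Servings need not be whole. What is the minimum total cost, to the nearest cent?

$3.39

Two binding constraints pin down two serving amounts, so the optimal mix uses at most two foods. The candidates are each food alone (scaled to the tighter of vitamin C/fiber) and each pair with both constraints tight.
kale only: max(288/104, 12/3) = 4 servings → $4.20.
spinach only: max(288/33, 12/3) = 8.727 servings → $5.24.
kale + spinach with both tight: 2.197 servings and 1.803 servings → $3.39.
So the least-cost plan costs $3.39.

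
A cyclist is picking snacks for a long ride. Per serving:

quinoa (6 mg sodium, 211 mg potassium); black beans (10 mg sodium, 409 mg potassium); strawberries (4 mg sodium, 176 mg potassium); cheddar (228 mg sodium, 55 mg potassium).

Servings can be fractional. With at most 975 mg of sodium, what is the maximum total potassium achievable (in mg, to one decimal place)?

42900.0 mg

Potassium per mg sodium: strawberries 44, black beans 40.9, quinoa 35.17, cheddar 0.2412.
With no serving limits, spend the whole sodium allowance on strawberries: 975 mg / 4 mg × 176 mg = 42900.0 mg.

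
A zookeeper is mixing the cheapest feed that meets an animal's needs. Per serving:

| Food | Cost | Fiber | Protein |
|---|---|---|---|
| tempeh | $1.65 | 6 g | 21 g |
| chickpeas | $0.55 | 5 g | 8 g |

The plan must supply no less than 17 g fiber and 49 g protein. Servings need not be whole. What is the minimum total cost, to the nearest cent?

$3.37

Check every corner: each single food scaled to meet both minima, and each pair solved so both constraints bind.
tempeh only: max(17/6, 49/21) = 2.833 servings → $4.67.
chickpeas only: max(17/5, 49/8) = 6.125 servings → $3.37.
tempeh + chickpeas with both tight: 1.912 servings and 1.105 servings → $3.76.
Cheapest feasible corner: $3.37.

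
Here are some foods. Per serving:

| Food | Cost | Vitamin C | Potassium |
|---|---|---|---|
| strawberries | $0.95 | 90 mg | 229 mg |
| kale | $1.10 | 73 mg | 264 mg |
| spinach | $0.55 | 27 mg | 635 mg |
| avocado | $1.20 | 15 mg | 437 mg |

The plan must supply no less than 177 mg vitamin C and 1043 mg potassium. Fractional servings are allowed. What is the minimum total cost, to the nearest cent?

$2.15

strawberries only: max(177/90, 1043/229) = 4.555 servings → $4.33.
kale only: max(177/73, 1043/264) = 3.951 servings → $4.35.
spinach only: max(177/27, 1043/635) = 6.556 servings → $3.61.
avocado only: max(177/15, 1043/437) = 11.8 servings → $14.16.
strawberries + kale: intersection lies outside the first quadrant.
strawberries + spinach with both tight: 1.653 servings and 1.047 servings → $2.15.
strawberries + avocado with both tight: 1.719 servings and 1.486 servings → $3.42.
kale + spinach with both tight: 2.147 servings and 0.7498 servings → $2.77.
kale + avocado with both tight: 2.208 servings and 1.053 servings → $3.69.
spinach + avocado: the both-tight solution has a negative serving — not a feasible corner.
Cheapest feasible corner: $2.15.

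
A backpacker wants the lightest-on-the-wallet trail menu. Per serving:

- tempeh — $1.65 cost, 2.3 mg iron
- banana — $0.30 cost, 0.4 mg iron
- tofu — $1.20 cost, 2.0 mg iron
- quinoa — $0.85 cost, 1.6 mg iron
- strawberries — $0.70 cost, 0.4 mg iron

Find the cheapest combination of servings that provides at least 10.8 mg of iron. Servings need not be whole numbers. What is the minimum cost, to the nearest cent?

$5.74

Cost per mg of iron: quinoa $0.5312, tofu $0.6000, tempeh $0.7174, banana $0.7500, strawberries $1.7500.
With no serving limits, use only quinoa: 10.8 mg / 1.6 mg = 6.75 servings × $0.85 = $5.74.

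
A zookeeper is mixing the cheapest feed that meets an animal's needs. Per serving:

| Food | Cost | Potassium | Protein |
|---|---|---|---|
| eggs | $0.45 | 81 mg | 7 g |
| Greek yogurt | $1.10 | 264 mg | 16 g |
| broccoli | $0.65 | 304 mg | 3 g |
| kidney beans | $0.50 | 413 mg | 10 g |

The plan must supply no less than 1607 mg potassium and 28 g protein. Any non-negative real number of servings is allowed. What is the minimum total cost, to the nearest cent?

$1.95

The cheapest plan sits at a corner of the feasible region — with two constraints it uses at most two foods.
eggs only: max(1607/81, 28/7) = 19.84 servings → $8.93.
Greek yogurt only: max(1607/264, 28/16) = 6.087 servings → $6.70.
broccoli only: max(1607/304, 28/3) = 9.333 servings → $6.07.
kidney beans only: max(1607/413, 28/10) = 3.891 servings → $1.95.
eggs + Greek yogurt: the both-tight solution has a negative serving — not a feasible corner.
eggs + broccoli with both tight: 1.958 servings and 4.764 servings → $3.98.
eggs + kidney beans: intersection lies outside the first quadrant.
Greek yogurt + broccoli with both tight: 0.9064 servings and 4.499 servings → $3.92.
Greek yogurt + kidney beans: intersection lies outside the first quadrant.
broccoli + kidney beans with both tight: 2.502 servings and 2.049 servings → $2.65.
The minimum over all feasible corners is $1.95.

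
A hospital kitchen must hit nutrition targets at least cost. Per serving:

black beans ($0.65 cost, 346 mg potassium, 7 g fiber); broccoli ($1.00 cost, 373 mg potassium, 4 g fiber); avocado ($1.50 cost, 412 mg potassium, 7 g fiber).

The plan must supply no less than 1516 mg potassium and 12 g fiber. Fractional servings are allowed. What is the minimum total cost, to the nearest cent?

Check every corner: each single food scaled to meet both minima, and each pair solved so both constraints bind.
black beans only: max(1516/346, 12/7) = 4.382 servings → $2.85.
broccoli only: max(1516/373, 12/4) = 4.064 servings → $4.06.
avocado only: max(1516/412, 12/7) = 3.68 servings → $5.52.
black beans + broccoli with both targets exact would need a negative amount; discard.
black beans + avocado with both targets exact would need a negative amount; discard.
broccoli + avocado: intersection lies outside the first quadrant.
Cheapest feasible corner: $2.85.

$2.85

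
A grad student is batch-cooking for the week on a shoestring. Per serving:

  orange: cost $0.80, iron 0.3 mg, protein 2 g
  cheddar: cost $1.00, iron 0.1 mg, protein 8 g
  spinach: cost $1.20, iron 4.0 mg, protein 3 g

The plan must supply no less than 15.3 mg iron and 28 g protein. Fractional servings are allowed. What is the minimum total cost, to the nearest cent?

Compare the cost at each extreme point of the feasible region.
orange only: max(15.3/0.3, 28/2) = 51 servings → $40.80.
cheddar only: max(15.3/0.1, 28/8) = 153 servings → $153.00.
spinach only: max(15.3/4.0, 28/3) = 9.333 servings → $11.20.
orange + cheddar: the both-tight solution has a negative serving — not a feasible corner.
orange + spinach with both tight: 9.31 servings and 3.127 servings → $11.20.
cheddar + spinach with both tight: 2.085 servings and 3.773 servings → $6.61.
So the least-cost plan costs $6.61.

$6.61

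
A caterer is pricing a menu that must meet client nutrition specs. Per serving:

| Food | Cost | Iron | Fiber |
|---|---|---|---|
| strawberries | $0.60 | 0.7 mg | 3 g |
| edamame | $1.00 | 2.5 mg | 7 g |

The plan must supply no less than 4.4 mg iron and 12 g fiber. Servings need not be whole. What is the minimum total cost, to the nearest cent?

With two linear requirements the optimum uses one or two foods; enumerate the corners.
strawberries only: max(4.4/0.7, 12/3) = 6.286 servings → $3.77.
edamame only: max(4.4/2.5, 12/7) = 1.76 servings → $1.76.
strawberries + edamame: the both-tight solution has a negative serving — not a feasible corner.
The minimum over all feasible corners is $1.76.

$1.76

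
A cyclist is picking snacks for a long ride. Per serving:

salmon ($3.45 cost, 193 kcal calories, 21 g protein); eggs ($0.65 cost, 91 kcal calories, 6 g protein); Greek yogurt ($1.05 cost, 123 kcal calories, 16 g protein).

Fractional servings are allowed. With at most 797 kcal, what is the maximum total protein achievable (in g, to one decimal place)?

Protein per kcal: Greek yogurt 0.1301, salmon 0.1088, eggs 0.06593.
With no serving limits, spend the whole calories allowance on Greek yogurt: 797 kcal / 123 kcal × 16 g = 103.7 g.

103.7 g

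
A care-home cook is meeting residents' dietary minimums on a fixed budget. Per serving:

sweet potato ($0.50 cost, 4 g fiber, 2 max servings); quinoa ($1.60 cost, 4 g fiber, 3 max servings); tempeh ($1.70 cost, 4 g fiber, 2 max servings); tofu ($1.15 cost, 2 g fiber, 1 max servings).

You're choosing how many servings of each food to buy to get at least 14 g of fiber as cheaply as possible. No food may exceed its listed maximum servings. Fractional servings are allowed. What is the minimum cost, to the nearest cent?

$3.40

Cost per g of fiber: sweet potato $0.1250, quinoa $0.4000, tempeh $0.4250, tofu $0.5750.
Take 2 servings of sweet potato: +8.0 g fiber for $1.00 (total $1.00, still need 6.0 g).
Take 1.5 servings of quinoa: +6.0 g fiber for $2.40 (total $3.40, still need 0.0 g).
Filling from the cheapest source first is optimal under one linear minimum: $3.40.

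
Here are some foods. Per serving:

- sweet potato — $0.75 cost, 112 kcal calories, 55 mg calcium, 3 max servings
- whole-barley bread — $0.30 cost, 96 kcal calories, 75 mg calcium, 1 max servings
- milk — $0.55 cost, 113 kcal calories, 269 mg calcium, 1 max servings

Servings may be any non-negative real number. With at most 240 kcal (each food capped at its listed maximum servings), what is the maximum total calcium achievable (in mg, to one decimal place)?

Calcium per kcal: milk 2.381, whole-barley bread 0.7812, sweet potato 0.4911.
Take 1 serving of milk: uses 113 kcal, +269.0 mg calcium (running total 269.0 mg).
Take 1 serving of whole-barley bread: uses 96 kcal, +75.0 mg calcium (running total 344.0 mg).
Take 0.2768 servings of sweet potato: uses 31 kcal, +15.2 mg calcium (running total 359.2 mg).
Filling greedily by calcium-per-kcal is optimal for one linear limit, giving 359.2 mg.

359.2 mg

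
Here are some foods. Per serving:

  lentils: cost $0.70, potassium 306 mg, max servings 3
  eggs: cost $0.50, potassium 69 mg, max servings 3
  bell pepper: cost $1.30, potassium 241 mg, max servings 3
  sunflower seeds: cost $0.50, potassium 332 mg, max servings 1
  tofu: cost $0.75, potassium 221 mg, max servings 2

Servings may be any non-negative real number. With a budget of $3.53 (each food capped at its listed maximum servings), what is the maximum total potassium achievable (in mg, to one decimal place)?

1524.0 mg

Potassium per dollar: sunflower seeds 664, lentils 437.1, tofu 294.7, bell pepper 185.4, eggs 138.
Take 1 serving of sunflower seeds: spends $0.50, +332.0 mg potassium (running total 332.0 mg).
Take 3 servings of lentils: spends $2.10, +918.0 mg potassium (running total 1250.0 mg).
Take 1.24 servings of tofu: spends $0.93, +274.0 mg potassium (running total 1524.0 mg).
Greedy by best ratio exhausts the cost allowance optimally: 1524.0 mg.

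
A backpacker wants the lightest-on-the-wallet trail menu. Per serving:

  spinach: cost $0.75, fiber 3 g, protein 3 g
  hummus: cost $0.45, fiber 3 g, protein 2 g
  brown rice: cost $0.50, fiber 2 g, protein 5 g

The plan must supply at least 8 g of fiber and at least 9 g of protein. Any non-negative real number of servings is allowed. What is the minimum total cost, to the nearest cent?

$1.40

This is a tiny linear program; its minimum lies at a vertex of the feasible set. List the vertices and price them.
spinach only: max(8/3, 9/3) = 3 servings → $2.25.
hummus only: max(8/3, 9/2) = 4.5 servings → $2.02.
brown rice only: max(8/2, 9/5) = 4 servings → $2.00.
spinach + hummus: the both-tight solution has a negative serving — not a feasible corner.
spinach + brown rice with both tight: 2.444 servings and 0.3333 servings → $2.00.
hummus + brown rice with both tight: 2 servings and 1 serving → $1.40.
The minimum over all feasible corners is $1.40.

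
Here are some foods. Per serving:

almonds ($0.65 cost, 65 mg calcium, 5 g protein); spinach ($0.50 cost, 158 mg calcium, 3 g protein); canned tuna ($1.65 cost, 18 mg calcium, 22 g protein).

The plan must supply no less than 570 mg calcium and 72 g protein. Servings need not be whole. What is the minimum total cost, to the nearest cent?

Check every corner: each single food scaled to meet both minima, and each pair solved so both constraints bind.
almonds only: max(570/65, 72/5) = 14.4 servings → $9.36.
spinach only: max(570/158, 72/3) = 24 servings → $12.00.
canned tuna only: max(570/18, 72/22) = 31.67 servings → $52.25.
almonds + spinach with both targets exact would need a negative amount; discard.
almonds + canned tuna with both tight: 8.391 servings and 1.366 servings → $7.71.
spinach + canned tuna with both tight: 3.286 servings and 2.825 servings → $6.30.
Cheapest feasible corner: $6.30.

$6.30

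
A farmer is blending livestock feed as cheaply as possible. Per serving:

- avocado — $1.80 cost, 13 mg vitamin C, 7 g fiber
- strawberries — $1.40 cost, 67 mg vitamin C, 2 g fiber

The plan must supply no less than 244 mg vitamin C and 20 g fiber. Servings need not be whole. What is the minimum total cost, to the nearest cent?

For a min-cost LP with two ≥-constraints, a basic feasible solution has at most two positive variables.
avocado only: max(244/13, 20/7) = 18.77 servings → $33.78.
strawberries only: max(244/67, 20/2) = 10 servings → $14.00.
avocado + strawberries with both tight: 1.923 servings and 3.269 servings → $8.04.
Cheapest feasible corner: $8.04.

$8.04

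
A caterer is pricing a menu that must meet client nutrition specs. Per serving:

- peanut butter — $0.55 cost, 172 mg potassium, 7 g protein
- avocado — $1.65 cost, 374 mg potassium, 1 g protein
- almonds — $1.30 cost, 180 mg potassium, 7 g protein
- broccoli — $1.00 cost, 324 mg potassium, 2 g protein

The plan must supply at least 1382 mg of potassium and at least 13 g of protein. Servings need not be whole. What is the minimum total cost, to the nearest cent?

At the optimum either one food covers both requirements or two foods hit both targets exactly; no other combination can be cheaper.
peanut butter only: max(1382/172, 13/7) = 8.035 servings → $4.42.
avocado only: max(1382/374, 13/1) = 13 servings → $21.45.
almonds only: max(1382/180, 13/7) = 7.678 servings → $9.98.
broccoli only: max(1382/324, 13/2) = 6.5 servings → $6.50.
peanut butter + avocado with both tight: 1.423 servings and 3.041 servings → $5.80.
peanut butter + almonds: the both-tight solution has a negative serving — not a feasible corner.
peanut butter + broccoli with both tight: 0.7526 servings and 3.866 servings → $4.28.
avocado + almonds with both tight: 3.008 servings and 1.427 servings → $6.82.
avocado + broccoli: intersection lies outside the first quadrant.
almonds + broccoli with both tight: 0.7589 servings and 3.844 servings → $4.83.
The minimum over all feasible corners is $4.28.

$4.28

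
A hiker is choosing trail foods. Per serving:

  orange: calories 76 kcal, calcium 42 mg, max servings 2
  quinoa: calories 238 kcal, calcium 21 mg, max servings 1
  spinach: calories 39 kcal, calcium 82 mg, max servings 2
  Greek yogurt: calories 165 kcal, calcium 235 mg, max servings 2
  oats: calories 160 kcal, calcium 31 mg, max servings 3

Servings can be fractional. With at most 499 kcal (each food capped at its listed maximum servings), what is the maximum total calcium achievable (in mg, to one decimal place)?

Calcium per kcal: spinach 2.103, Greek yogurt 1.424, orange 0.5526, oats 0.1938, quinoa 0.08824.
Take 2 servings of spinach: uses 78 kcal, +164.0 mg calcium (running total 164.0 mg).
Take 2 servings of Greek yogurt: uses 330 kcal, +470.0 mg calcium (running total 634.0 mg).
Take 1.197 servings of orange: uses 91 kcal, +50.3 mg calcium (running total 684.3 mg).
Greedy by best ratio exhausts the calories allowance optimally: 684.3 mg.

684.3 mg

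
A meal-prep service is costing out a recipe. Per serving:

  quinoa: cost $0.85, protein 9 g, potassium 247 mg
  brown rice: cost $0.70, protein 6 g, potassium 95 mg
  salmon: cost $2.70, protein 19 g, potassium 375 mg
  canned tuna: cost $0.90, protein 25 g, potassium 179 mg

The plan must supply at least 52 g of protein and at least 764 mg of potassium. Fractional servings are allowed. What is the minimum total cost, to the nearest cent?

This is a tiny linear program; its minimum lies at a vertex of the feasible set. List the vertices and price them.
quinoa only: max(52/9, 764/247) = 5.778 servings → $4.91.
brown rice only: max(52/6, 764/95) = 8.667 servings → $6.07.
salmon only: max(52/19, 764/375) = 2.737 servings → $7.39.
canned tuna only: max(52/25, 764/179) = 4.268 servings → $3.84.
quinoa + brown rice: intersection lies outside the first quadrant.
quinoa + salmon with both targets exact would need a negative amount; discard.
quinoa + canned tuna with both tight: 2.145 servings and 1.308 servings → $3.00.
brown rice + salmon: intersection lies outside the first quadrant.
brown rice + canned tuna with both tight: 7.527 servings and 0.2736 servings → $5.51.
salmon + canned tuna with both tight: 1.639 servings and 0.8343 servings → $5.18.
So the least-cost plan costs $3.00.

$3.00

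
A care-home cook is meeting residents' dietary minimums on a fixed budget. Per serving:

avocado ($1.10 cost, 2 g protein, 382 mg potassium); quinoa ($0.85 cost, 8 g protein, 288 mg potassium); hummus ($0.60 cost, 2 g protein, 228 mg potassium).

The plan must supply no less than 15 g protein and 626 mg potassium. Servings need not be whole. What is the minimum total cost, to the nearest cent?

This is a tiny linear program; its minimum lies at a vertex of the feasible set. List the vertices and price them.
avocado only: max(15/2, 626/382) = 7.5 servings → $8.25.
quinoa only: max(15/8, 626/288) = 2.174 servings → $1.85.
hummus only: max(15/2, 626/228) = 7.5 servings → $4.50.
avocado + quinoa with both tight: 0.2774 servings and 1.806 servings → $1.84.
avocado + hummus: the both-tight solution has a negative serving — not a feasible corner.
quinoa + hummus with both tight: 1.737 servings and 0.5513 servings → $1.81.
Cheapest feasible corner: $1.81.

$1.81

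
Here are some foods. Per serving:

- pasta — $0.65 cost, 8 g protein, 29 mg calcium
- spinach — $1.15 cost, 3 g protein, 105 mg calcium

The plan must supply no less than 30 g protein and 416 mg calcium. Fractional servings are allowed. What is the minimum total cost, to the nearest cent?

$5.40

The cheapest plan sits at a corner of the feasible region — with two constraints it uses at most two foods.
pasta only: max(30/8, 416/29) = 14.34 servings → $9.32.
spinach only: max(30/3, 416/105) = 10 servings → $11.50.
pasta + spinach with both tight: 2.526 servings and 3.264 servings → $5.40.
Cheapest feasible corner: $5.40.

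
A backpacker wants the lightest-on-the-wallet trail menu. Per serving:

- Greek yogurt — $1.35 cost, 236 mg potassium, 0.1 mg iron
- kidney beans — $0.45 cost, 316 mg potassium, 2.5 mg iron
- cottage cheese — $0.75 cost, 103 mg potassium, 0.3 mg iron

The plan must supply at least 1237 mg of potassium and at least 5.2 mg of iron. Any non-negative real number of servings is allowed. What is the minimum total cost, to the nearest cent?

$1.76

Check every corner: each single food scaled to meet both minima, and each pair solved so both constraints bind.
Greek yogurt only: max(1237/236, 5.2/0.1) = 52 servings → $70.20.
kidney beans only: max(1237/316, 5.2/2.5) = 3.915 servings → $1.76.
cottage cheese only: max(1237/103, 5.2/0.3) = 17.33 servings → $13.00.
Greek yogurt + kidney beans with both tight: 2.595 servings and 1.976 servings → $4.39.
Greek yogurt + cottage cheese: intersection lies outside the first quadrant.
kidney beans + cottage cheese with both tight: 1.011 servings and 8.908 servings → $7.14.
The minimum over all feasible corners is $1.76.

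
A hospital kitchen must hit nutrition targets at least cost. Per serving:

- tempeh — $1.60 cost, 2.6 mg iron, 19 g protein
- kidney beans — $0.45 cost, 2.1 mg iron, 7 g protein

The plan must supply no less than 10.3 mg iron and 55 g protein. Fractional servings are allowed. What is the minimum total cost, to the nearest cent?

The cheapest plan sits at a corner of the feasible region — with two constraints it uses at most two foods.
tempeh only: max(10.3/2.6, 55/19) = 3.962 servings → $6.34.
kidney beans only: max(10.3/2.1, 55/7) = 7.857 servings → $3.54.
tempeh + kidney beans with both tight: 2 servings and 2.429 servings → $4.29.
Cheapest feasible corner: $3.54.

$3.54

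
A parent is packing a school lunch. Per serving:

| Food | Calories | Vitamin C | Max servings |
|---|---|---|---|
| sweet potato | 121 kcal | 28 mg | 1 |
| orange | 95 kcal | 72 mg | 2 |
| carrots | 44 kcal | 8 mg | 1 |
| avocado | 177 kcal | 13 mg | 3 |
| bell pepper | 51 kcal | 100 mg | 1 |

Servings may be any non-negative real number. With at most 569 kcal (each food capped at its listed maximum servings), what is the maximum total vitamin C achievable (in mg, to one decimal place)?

292.0 mg

Vitamin C per kcal: bell pepper 1.961, orange 0.7579, sweet potato 0.2314, carrots 0.1818, avocado 0.07345.
Take 1 serving of bell pepper: uses 51 kcal, +100.0 mg vitamin C (running total 100.0 mg).
Take 2 servings of orange: uses 190 kcal, +144.0 mg vitamin C (running total 244.0 mg).
Take 1 serving of sweet potato: uses 121 kcal, +28.0 mg vitamin C (running total 272.0 mg).
Take 1 serving of carrots: uses 44 kcal, +8.0 mg vitamin C (running total 280.0 mg).
Take 0.9209 servings of avocado: uses 163 kcal, +12.0 mg vitamin C (running total 292.0 mg).
Greedy by best ratio exhausts the calories allowance optimally: 292.0 mg.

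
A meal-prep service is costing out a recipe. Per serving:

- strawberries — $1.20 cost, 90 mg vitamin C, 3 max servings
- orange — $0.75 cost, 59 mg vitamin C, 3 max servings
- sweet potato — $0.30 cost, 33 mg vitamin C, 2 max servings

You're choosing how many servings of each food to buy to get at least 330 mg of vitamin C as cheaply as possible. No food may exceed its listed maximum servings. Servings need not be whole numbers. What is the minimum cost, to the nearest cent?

Cost per mg of vitamin C: sweet potato $0.0091, orange $0.0127, strawberries $0.0133.
Take 2 servings of sweet potato: +66.0 mg vitamin C for $0.60 (total $0.60, still need 264.0 mg).
Take 3 servings of orange: +177.0 mg vitamin C for $2.25 (total $2.85, still need 87.0 mg).
Take 0.9667 servings of strawberries: +87.0 mg vitamin C for $1.16 (total $4.01, still need 0.0 mg).
Greedy by cheapest-per-mg is optimal for a single linear constraint, so the minimum cost is $4.01.

$4.01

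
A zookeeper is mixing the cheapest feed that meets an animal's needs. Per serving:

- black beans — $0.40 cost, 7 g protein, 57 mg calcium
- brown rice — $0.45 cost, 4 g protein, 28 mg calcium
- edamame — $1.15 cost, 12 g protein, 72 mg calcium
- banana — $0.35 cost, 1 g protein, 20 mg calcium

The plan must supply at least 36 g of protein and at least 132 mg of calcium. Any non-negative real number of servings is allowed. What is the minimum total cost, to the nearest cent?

With two linear requirements the optimum uses one or two foods; enumerate the corners.
black beans only: max(36/7, 132/57) = 5.143 servings → $2.06.
brown rice only: max(36/4, 132/28) = 9 servings → $4.05.
edamame only: max(36/12, 132/72) = 3 servings → $3.45.
banana only: max(36/1, 132/20) = 36 servings → $12.60.
black beans + brown rice: the both-tight solution has a negative serving — not a feasible corner.
black beans + edamame with both targets exact would need a negative amount; discard.
black beans + banana: intersection lies outside the first quadrant.
brown rice + edamame: the both-tight solution has a negative serving — not a feasible corner.
brown rice + banana with both targets exact would need a negative amount; discard.
edamame + banana: intersection lies outside the first quadrant.
The minimum over all feasible corners is $2.06.

$2.06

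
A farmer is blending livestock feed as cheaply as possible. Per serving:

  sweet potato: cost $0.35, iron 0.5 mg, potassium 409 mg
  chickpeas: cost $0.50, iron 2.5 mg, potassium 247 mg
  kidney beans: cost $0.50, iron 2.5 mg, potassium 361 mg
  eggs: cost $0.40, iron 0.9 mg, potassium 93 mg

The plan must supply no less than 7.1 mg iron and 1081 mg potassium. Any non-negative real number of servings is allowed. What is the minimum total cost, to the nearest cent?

$1.46

This is a tiny linear program; its minimum lies at a vertex of the feasible set. List the vertices and price them.
sweet potato only: max(7.1/0.5, 1081/409) = 14.2 servings → $4.97.
chickpeas only: max(7.1/2.5, 1081/247) = 4.377 servings → $2.19.
kidney beans only: max(7.1/2.5, 1081/361) = 2.994 servings → $1.50.
eggs only: max(7.1/0.9, 1081/93) = 11.62 servings → $4.65.
sweet potato + chickpeas with both tight: 1.055 servings and 2.629 servings → $1.68.
sweet potato + kidney beans with both tight: 0.1656 servings and 2.807 servings → $1.46.
sweet potato + eggs with both tight: 0.972 servings and 7.349 servings → $3.28.
chickpeas + kidney beans: the both-tight solution has a negative serving — not a feasible corner.
chickpeas + eggs with both targets exact would need a negative amount; discard.
kidney beans + eggs with both targets exact would need a negative amount; discard.
Cheapest feasible corner: $1.46.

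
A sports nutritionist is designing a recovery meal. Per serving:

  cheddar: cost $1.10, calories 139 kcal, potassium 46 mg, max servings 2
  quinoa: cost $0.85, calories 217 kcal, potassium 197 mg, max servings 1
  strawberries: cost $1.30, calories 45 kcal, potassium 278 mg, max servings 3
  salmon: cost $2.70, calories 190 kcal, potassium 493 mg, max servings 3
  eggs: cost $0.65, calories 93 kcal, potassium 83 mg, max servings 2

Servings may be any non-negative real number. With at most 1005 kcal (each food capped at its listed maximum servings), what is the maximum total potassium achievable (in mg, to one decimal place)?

Potassium per kcal: strawberries 6.178, salmon 2.595, quinoa 0.9078, eggs 0.8925, cheddar 0.3309.
Take 3 servings of strawberries: uses 135 kcal, +834.0 mg potassium (running total 834.0 mg).
Take 3 servings of salmon: uses 570 kcal, +1479.0 mg potassium (running total 2313.0 mg).
Take 1 serving of quinoa: uses 217 kcal, +197.0 mg potassium (running total 2510.0 mg).
Take 0.8925 servings of eggs: uses 83 kcal, +74.1 mg potassium (running total 2584.1 mg).
Filling greedily by potassium-per-kcal is optimal for one linear limit, giving 2584.1 mg.

2584.1 mg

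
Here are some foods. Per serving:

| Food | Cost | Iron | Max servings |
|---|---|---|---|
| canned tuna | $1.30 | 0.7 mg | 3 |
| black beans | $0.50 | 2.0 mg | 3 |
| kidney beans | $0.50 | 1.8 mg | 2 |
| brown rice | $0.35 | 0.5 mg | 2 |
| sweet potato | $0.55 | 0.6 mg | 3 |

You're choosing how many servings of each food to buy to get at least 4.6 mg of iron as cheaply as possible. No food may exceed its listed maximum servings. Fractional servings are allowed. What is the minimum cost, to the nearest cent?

$1.15

Cost per mg of iron: black beans $0.2500, kidney beans $0.2778, brown rice $0.7000, sweet potato $0.9167, canned tuna $1.8571.
Take 2.3 servings of black beans: +4.6 mg iron for $1.15 (total $1.15, still need 0.0 mg).
Filling from the cheapest source first is optimal under one linear minimum: $1.15.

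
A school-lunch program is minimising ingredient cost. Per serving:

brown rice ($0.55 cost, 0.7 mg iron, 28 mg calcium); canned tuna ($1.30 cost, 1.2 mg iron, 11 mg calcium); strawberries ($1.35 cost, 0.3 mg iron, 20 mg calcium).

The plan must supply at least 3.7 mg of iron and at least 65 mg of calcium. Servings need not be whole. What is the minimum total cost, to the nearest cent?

An LP optimum is at a vertex; with two nutrient constraints at most two foods are used. Check each candidate.
brown rice only: max(3.7/0.7, 65/28) = 5.286 servings → $2.91.
canned tuna only: max(3.7/1.2, 65/11) = 5.909 servings → $7.68.
strawberries only: max(3.7/0.3, 65/20) = 12.33 servings → $16.65.
brown rice + canned tuna with both tight: 1.44 servings and 2.243 servings → $3.71.
brown rice + strawberries: the both-tight solution has a negative serving — not a feasible corner.
canned tuna + strawberries with both tight: 2.633 servings and 1.802 servings → $5.86.
The minimum over all feasible corners is $2.91.

$2.91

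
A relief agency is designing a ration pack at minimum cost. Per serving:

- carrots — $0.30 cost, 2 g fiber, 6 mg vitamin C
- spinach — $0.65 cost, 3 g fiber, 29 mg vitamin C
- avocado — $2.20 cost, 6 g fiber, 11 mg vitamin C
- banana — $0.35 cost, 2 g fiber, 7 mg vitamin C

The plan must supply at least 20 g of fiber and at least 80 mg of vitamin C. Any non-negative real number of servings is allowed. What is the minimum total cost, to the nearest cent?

Check every corner: each single food scaled to meet both minima, and each pair solved so both constraints bind.
carrots only: max(20/2, 80/6) = 13.33 servings → $4.00.
spinach only: max(20/3, 80/29) = 6.667 servings → $4.33.
avocado only: max(20/6, 80/11) = 7.273 servings → $16.00.
banana only: max(20/2, 80/7) = 11.43 servings → $4.00.
carrots + spinach with both tight: 8.5 servings and 1 serving → $3.20.
carrots + avocado: the both-tight solution has a negative serving — not a feasible corner.
carrots + banana with both targets exact would need a negative amount; discard.
spinach + avocado with both tight: 1.844 servings and 2.411 servings → $6.50.
spinach + banana with both tight: 0.5405 servings and 9.189 servings → $3.57.
avocado + banana: the both-tight solution has a negative serving — not a feasible corner.
The minimum over all feasible corners is $3.20.

$3.20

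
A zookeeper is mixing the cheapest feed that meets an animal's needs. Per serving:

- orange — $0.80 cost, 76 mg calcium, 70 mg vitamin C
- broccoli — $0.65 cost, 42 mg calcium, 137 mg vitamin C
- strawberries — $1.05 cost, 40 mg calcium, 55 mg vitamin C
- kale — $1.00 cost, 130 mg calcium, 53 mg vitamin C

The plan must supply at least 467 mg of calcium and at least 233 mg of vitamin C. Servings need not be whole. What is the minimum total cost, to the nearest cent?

$3.71

The cheapest plan sits at a corner of the feasible region — with two constraints it uses at most two foods.
orange only: max(467/76, 233/70) = 6.145 servings → $4.92.
broccoli only: max(467/42, 233/137) = 11.12 servings → $7.23.
strawberries only: max(467/40, 233/55) = 11.68 servings → $12.26.
kale only: max(467/130, 233/53) = 4.396 servings → $4.40.
orange + broccoli: intersection lies outside the first quadrant.
orange + strawberries: the both-tight solution has a negative serving — not a feasible corner.
orange + kale with both tight: 1.092 servings and 2.954 servings → $3.83.
broccoli + strawberries: intersection lies outside the first quadrant.
broccoli + kale with both tight: 0.3554 servings and 3.477 servings → $3.71.
strawberries + kale with both tight: 1.101 servings and 3.253 servings → $4.41.
So the least-cost plan costs $3.71.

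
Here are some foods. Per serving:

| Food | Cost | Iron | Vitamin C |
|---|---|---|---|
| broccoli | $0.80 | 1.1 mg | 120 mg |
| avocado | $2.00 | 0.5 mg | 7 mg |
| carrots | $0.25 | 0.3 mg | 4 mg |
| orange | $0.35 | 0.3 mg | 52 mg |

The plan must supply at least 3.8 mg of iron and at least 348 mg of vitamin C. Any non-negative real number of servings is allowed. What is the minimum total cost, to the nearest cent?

$2.76

Compare the cost at each extreme point of the feasible region.
broccoli only: max(3.8/1.1, 348/120) = 3.455 servings → $2.76.
avocado only: max(3.8/0.5, 348/7) = 49.71 servings → $99.43.
carrots only: max(3.8/0.3, 348/4) = 87 servings → $21.75.
orange only: max(3.8/0.3, 348/52) = 12.67 servings → $4.43.
broccoli + avocado with both tight: 2.818 servings and 1.4 servings → $5.05.
broccoli + carrots with both tight: 2.823 servings and 2.316 servings → $2.84.
broccoli + orange: the both-tight solution has a negative serving — not a feasible corner.
avocado + carrots: the both-tight solution has a negative serving — not a feasible corner.
avocado + orange with both tight: 3.9 servings and 6.167 servings → $9.96.
carrots + orange with both tight: 6.472 servings and 6.194 servings → $3.79.
The minimum over all feasible corners is $2.76.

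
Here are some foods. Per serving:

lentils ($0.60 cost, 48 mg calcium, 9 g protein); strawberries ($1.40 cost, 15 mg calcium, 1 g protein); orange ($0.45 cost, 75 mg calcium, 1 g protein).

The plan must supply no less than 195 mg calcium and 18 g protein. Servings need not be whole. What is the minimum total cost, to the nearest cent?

$1.74

This is a tiny linear program; its minimum lies at a vertex of the feasible set. List the vertices and price them.
lentils only: max(195/48, 18/9) = 4.062 servings → $2.44.
strawberries only: max(195/15, 18/1) = 18 servings → $25.20.
orange only: max(195/75, 18/1) = 18 servings → $8.10.
lentils + strawberries with both tight: 0.8621 servings and 10.24 servings → $14.86.
lentils + orange with both tight: 1.842 servings and 1.421 servings → $1.74.
strawberries + orange: intersection lies outside the first quadrant.
So the least-cost plan costs $1.74.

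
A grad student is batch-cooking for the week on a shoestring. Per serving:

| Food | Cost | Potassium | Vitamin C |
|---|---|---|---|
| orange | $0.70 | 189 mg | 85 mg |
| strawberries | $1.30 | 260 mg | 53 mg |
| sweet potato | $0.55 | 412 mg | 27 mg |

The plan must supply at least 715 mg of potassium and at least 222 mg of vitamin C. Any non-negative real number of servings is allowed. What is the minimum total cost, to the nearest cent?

$2.03

An LP optimum is at a vertex; with two nutrient constraints at most two foods are used. Check each candidate.
orange only: max(715/189, 222/85) = 3.783 servings → $2.65.
strawberries only: max(715/260, 222/53) = 4.189 servings → $5.45.
sweet potato only: max(715/412, 222/27) = 8.222 servings → $4.52.
orange + strawberries with both tight: 1.641 servings and 1.557 servings → $3.17.
orange + sweet potato with both tight: 2.412 servings and 0.629 servings → $2.03.
strawberries + sweet potato: intersection lies outside the first quadrant.
Cheapest feasible corner: $2.03.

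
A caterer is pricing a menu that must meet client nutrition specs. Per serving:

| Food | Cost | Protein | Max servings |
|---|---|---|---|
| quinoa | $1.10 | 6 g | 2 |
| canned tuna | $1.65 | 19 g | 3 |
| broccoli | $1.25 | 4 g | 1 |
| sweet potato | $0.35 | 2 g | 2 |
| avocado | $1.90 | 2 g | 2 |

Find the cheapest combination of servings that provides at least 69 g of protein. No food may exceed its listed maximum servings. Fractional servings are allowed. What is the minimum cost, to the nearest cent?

Cost per g of protein: canned tuna $0.0868, sweet potato $0.1750, quinoa $0.1833, broccoli $0.3125, avocado $0.9500.
Take 3 servings of canned tuna: +57.0 g protein for $4.95 (total $4.95, still need 12.0 g).
Take 2 servings of sweet potato: +4.0 g protein for $0.70 (total $5.65, still need 8.0 g).
Take 1.333 servings of quinoa: +8.0 g protein for $1.47 (total $7.12, still need 0.0 g).
Greedy by cheapest-per-g is optimal for a single linear constraint, so the minimum cost is $7.12.

$7.12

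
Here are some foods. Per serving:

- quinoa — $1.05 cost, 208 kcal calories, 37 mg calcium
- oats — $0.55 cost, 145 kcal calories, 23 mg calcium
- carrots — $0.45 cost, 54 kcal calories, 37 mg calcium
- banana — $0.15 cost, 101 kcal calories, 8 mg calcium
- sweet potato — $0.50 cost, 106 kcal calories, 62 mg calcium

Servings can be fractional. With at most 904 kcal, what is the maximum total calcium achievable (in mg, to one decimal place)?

619.4 mg

Calcium per kcal: carrots 0.6852, sweet potato 0.5849, quinoa 0.1779, oats 0.1586, banana 0.07921.
With no serving limits, spend the whole calories allowance on carrots: 904 kcal / 54 kcal × 37 mg = 619.4 mg.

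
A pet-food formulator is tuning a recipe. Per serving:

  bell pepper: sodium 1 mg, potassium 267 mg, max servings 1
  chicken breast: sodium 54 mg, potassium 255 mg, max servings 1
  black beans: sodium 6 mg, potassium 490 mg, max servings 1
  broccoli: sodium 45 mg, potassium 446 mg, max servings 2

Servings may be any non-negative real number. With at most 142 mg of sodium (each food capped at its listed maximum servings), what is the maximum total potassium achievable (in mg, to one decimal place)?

Potassium per mg sodium: bell pepper 267, black beans 81.67, broccoli 9.911, chicken breast 4.722.
Take 1 serving of bell pepper: uses 1 mg sodium, +267.0 mg potassium (running total 267.0 mg).
Take 1 serving of black beans: uses 6 mg sodium, +490.0 mg potassium (running total 757.0 mg).
Take 2 servings of broccoli: uses 90 mg sodium, +892.0 mg potassium (running total 1649.0 mg).
Take 0.8333 servings of chicken breast: uses 45 mg sodium, +212.5 mg potassium (running total 1861.5 mg).
Filling greedily by potassium-per-mg sodium is optimal for one linear limit, giving 1861.5 mg.

1861.5 mg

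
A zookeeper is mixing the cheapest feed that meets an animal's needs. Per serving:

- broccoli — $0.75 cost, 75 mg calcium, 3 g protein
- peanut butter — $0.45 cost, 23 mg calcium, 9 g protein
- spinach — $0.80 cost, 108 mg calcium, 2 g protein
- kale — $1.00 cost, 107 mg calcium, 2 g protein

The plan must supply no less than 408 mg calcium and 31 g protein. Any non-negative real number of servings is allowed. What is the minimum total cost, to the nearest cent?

$3.79

Minimising a linear cost over {calcium ≥ 408, protein ≥ 31, servings ≥ 0} — the optimum is at a vertex, using one or two foods.
broccoli only: max(408/75, 31/3) = 10.33 servings → $7.75.
peanut butter only: max(408/23, 31/9) = 17.74 servings → $7.98.
spinach only: max(408/108, 31/2) = 15.5 servings → $12.40.
kale only: max(408/107, 31/2) = 15.5 servings → $15.50.
broccoli + peanut butter with both tight: 4.883 servings and 1.817 servings → $4.48.
broccoli + spinach: intersection lies outside the first quadrant.
broccoli + kale: the both-tight solution has a negative serving — not a feasible corner.
peanut butter + spinach with both tight: 2.734 servings and 3.195 servings → $3.79.
peanut butter + kale with both tight: 2.727 servings and 3.227 servings → $4.45.
spinach + kale: intersection lies outside the first quadrant.
The minimum over all feasible corners is $3.79.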